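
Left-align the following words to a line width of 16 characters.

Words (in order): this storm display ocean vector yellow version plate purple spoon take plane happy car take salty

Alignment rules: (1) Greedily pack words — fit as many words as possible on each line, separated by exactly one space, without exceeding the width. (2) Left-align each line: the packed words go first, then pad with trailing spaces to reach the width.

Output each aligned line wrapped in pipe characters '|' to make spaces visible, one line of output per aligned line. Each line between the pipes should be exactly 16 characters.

Line 1: ['this', 'storm'] (min_width=10, slack=6)
Line 2: ['display', 'ocean'] (min_width=13, slack=3)
Line 3: ['vector', 'yellow'] (min_width=13, slack=3)
Line 4: ['version', 'plate'] (min_width=13, slack=3)
Line 5: ['purple', 'spoon'] (min_width=12, slack=4)
Line 6: ['take', 'plane', 'happy'] (min_width=16, slack=0)
Line 7: ['car', 'take', 'salty'] (min_width=14, slack=2)

Answer: |this storm      |
|display ocean   |
|vector yellow   |
|version plate   |
|purple spoon    |
|take plane happy|
|car take salty  |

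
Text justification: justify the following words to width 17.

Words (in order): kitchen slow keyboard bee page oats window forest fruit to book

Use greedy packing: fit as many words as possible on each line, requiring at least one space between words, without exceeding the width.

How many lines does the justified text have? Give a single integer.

Line 1: ['kitchen', 'slow'] (min_width=12, slack=5)
Line 2: ['keyboard', 'bee', 'page'] (min_width=17, slack=0)
Line 3: ['oats', 'window'] (min_width=11, slack=6)
Line 4: ['forest', 'fruit', 'to'] (min_width=15, slack=2)
Line 5: ['book'] (min_width=4, slack=13)
Total lines: 5

Answer: 5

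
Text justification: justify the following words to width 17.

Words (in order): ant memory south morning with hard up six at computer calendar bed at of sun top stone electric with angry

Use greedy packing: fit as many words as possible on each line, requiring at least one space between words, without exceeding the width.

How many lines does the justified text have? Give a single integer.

Line 1: ['ant', 'memory', 'south'] (min_width=16, slack=1)
Line 2: ['morning', 'with', 'hard'] (min_width=17, slack=0)
Line 3: ['up', 'six', 'at'] (min_width=9, slack=8)
Line 4: ['computer', 'calendar'] (min_width=17, slack=0)
Line 5: ['bed', 'at', 'of', 'sun', 'top'] (min_width=17, slack=0)
Line 6: ['stone', 'electric'] (min_width=14, slack=3)
Line 7: ['with', 'angry'] (min_width=10, slack=7)
Total lines: 7

Answer: 7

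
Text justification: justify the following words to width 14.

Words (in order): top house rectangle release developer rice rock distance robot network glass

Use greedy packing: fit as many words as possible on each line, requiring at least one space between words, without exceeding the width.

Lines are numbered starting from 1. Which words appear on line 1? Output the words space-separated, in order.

Answer: top house

Derivation:
Line 1: ['top', 'house'] (min_width=9, slack=5)
Line 2: ['rectangle'] (min_width=9, slack=5)
Line 3: ['release'] (min_width=7, slack=7)
Line 4: ['developer', 'rice'] (min_width=14, slack=0)
Line 5: ['rock', 'distance'] (min_width=13, slack=1)
Line 6: ['robot', 'network'] (min_width=13, slack=1)
Line 7: ['glass'] (min_width=5, slack=9)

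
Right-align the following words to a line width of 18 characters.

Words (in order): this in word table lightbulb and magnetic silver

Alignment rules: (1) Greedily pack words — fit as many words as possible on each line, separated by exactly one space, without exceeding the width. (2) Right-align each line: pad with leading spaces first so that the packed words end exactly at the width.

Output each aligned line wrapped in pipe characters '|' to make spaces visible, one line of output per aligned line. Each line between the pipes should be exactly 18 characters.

Line 1: ['this', 'in', 'word', 'table'] (min_width=18, slack=0)
Line 2: ['lightbulb', 'and'] (min_width=13, slack=5)
Line 3: ['magnetic', 'silver'] (min_width=15, slack=3)

Answer: |this in word table|
|     lightbulb and|
|   magnetic silver|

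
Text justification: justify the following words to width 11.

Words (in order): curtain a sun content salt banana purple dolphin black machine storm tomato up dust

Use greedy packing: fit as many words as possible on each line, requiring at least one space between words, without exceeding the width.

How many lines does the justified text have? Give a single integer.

Line 1: ['curtain', 'a'] (min_width=9, slack=2)
Line 2: ['sun', 'content'] (min_width=11, slack=0)
Line 3: ['salt', 'banana'] (min_width=11, slack=0)
Line 4: ['purple'] (min_width=6, slack=5)
Line 5: ['dolphin'] (min_width=7, slack=4)
Line 6: ['black'] (min_width=5, slack=6)
Line 7: ['machine'] (min_width=7, slack=4)
Line 8: ['storm'] (min_width=5, slack=6)
Line 9: ['tomato', 'up'] (min_width=9, slack=2)
Line 10: ['dust'] (min_width=4, slack=7)
Total lines: 10

Answer: 10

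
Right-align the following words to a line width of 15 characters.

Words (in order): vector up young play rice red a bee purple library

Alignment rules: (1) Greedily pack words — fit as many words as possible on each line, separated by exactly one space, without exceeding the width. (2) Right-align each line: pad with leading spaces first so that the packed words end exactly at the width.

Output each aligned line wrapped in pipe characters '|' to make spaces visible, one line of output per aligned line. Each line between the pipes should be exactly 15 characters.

Line 1: ['vector', 'up', 'young'] (min_width=15, slack=0)
Line 2: ['play', 'rice', 'red', 'a'] (min_width=15, slack=0)
Line 3: ['bee', 'purple'] (min_width=10, slack=5)
Line 4: ['library'] (min_width=7, slack=8)

Answer: |vector up young|
|play rice red a|
|     bee purple|
|        library|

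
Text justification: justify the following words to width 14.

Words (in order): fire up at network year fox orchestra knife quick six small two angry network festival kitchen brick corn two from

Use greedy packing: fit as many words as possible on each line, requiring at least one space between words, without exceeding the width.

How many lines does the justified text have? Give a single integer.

Line 1: ['fire', 'up', 'at'] (min_width=10, slack=4)
Line 2: ['network', 'year'] (min_width=12, slack=2)
Line 3: ['fox', 'orchestra'] (min_width=13, slack=1)
Line 4: ['knife', 'quick'] (min_width=11, slack=3)
Line 5: ['six', 'small', 'two'] (min_width=13, slack=1)
Line 6: ['angry', 'network'] (min_width=13, slack=1)
Line 7: ['festival'] (min_width=8, slack=6)
Line 8: ['kitchen', 'brick'] (min_width=13, slack=1)
Line 9: ['corn', 'two', 'from'] (min_width=13, slack=1)
Total lines: 9

Answer: 9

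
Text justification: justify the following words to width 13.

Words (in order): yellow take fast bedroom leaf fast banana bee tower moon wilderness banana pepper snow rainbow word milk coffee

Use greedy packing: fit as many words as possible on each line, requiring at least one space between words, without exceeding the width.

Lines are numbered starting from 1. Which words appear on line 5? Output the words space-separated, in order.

Answer: tower moon

Derivation:
Line 1: ['yellow', 'take'] (min_width=11, slack=2)
Line 2: ['fast', 'bedroom'] (min_width=12, slack=1)
Line 3: ['leaf', 'fast'] (min_width=9, slack=4)
Line 4: ['banana', 'bee'] (min_width=10, slack=3)
Line 5: ['tower', 'moon'] (min_width=10, slack=3)
Line 6: ['wilderness'] (min_width=10, slack=3)
Line 7: ['banana', 'pepper'] (min_width=13, slack=0)
Line 8: ['snow', 'rainbow'] (min_width=12, slack=1)
Line 9: ['word', 'milk'] (min_width=9, slack=4)
Line 10: ['coffee'] (min_width=6, slack=7)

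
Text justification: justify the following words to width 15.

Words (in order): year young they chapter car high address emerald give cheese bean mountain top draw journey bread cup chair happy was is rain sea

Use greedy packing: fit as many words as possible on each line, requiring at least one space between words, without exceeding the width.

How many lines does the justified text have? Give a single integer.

Line 1: ['year', 'young', 'they'] (min_width=15, slack=0)
Line 2: ['chapter', 'car'] (min_width=11, slack=4)
Line 3: ['high', 'address'] (min_width=12, slack=3)
Line 4: ['emerald', 'give'] (min_width=12, slack=3)
Line 5: ['cheese', 'bean'] (min_width=11, slack=4)
Line 6: ['mountain', 'top'] (min_width=12, slack=3)
Line 7: ['draw', 'journey'] (min_width=12, slack=3)
Line 8: ['bread', 'cup', 'chair'] (min_width=15, slack=0)
Line 9: ['happy', 'was', 'is'] (min_width=12, slack=3)
Line 10: ['rain', 'sea'] (min_width=8, slack=7)
Total lines: 10

Answer: 10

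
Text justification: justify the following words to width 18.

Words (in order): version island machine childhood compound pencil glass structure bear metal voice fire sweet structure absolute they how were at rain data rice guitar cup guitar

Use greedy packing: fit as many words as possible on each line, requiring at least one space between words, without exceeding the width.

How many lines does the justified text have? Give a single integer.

Line 1: ['version', 'island'] (min_width=14, slack=4)
Line 2: ['machine', 'childhood'] (min_width=17, slack=1)
Line 3: ['compound', 'pencil'] (min_width=15, slack=3)
Line 4: ['glass', 'structure'] (min_width=15, slack=3)
Line 5: ['bear', 'metal', 'voice'] (min_width=16, slack=2)
Line 6: ['fire', 'sweet'] (min_width=10, slack=8)
Line 7: ['structure', 'absolute'] (min_width=18, slack=0)
Line 8: ['they', 'how', 'were', 'at'] (min_width=16, slack=2)
Line 9: ['rain', 'data', 'rice'] (min_width=14, slack=4)
Line 10: ['guitar', 'cup', 'guitar'] (min_width=17, slack=1)
Total lines: 10

Answer: 10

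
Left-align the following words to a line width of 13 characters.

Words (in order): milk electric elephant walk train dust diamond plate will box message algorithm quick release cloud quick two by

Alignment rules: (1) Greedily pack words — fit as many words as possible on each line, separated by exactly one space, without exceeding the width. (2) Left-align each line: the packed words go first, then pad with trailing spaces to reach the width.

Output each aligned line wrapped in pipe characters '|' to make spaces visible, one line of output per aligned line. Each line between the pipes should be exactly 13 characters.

Line 1: ['milk', 'electric'] (min_width=13, slack=0)
Line 2: ['elephant', 'walk'] (min_width=13, slack=0)
Line 3: ['train', 'dust'] (min_width=10, slack=3)
Line 4: ['diamond', 'plate'] (min_width=13, slack=0)
Line 5: ['will', 'box'] (min_width=8, slack=5)
Line 6: ['message'] (min_width=7, slack=6)
Line 7: ['algorithm'] (min_width=9, slack=4)
Line 8: ['quick', 'release'] (min_width=13, slack=0)
Line 9: ['cloud', 'quick'] (min_width=11, slack=2)
Line 10: ['two', 'by'] (min_width=6, slack=7)

Answer: |milk electric|
|elephant walk|
|train dust   |
|diamond plate|
|will box     |
|message      |
|algorithm    |
|quick release|
|cloud quick  |
|two by       |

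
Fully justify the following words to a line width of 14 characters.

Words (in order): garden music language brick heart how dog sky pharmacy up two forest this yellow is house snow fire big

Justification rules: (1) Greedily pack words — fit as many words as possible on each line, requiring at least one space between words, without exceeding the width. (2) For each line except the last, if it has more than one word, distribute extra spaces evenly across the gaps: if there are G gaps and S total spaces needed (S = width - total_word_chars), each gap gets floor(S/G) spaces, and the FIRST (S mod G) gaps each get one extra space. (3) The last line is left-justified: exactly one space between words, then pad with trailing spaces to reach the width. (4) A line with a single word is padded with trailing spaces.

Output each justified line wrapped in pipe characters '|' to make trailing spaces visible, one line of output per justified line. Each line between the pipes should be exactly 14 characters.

Line 1: ['garden', 'music'] (min_width=12, slack=2)
Line 2: ['language', 'brick'] (min_width=14, slack=0)
Line 3: ['heart', 'how', 'dog'] (min_width=13, slack=1)
Line 4: ['sky', 'pharmacy'] (min_width=12, slack=2)
Line 5: ['up', 'two', 'forest'] (min_width=13, slack=1)
Line 6: ['this', 'yellow', 'is'] (min_width=14, slack=0)
Line 7: ['house', 'snow'] (min_width=10, slack=4)
Line 8: ['fire', 'big'] (min_width=8, slack=6)

Answer: |garden   music|
|language brick|
|heart  how dog|
|sky   pharmacy|
|up  two forest|
|this yellow is|
|house     snow|
|fire big      |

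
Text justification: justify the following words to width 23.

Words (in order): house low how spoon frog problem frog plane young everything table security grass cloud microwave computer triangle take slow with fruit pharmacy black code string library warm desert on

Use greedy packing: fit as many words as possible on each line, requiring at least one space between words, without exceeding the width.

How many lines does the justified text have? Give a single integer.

Line 1: ['house', 'low', 'how', 'spoon'] (min_width=19, slack=4)
Line 2: ['frog', 'problem', 'frog', 'plane'] (min_width=23, slack=0)
Line 3: ['young', 'everything', 'table'] (min_width=22, slack=1)
Line 4: ['security', 'grass', 'cloud'] (min_width=20, slack=3)
Line 5: ['microwave', 'computer'] (min_width=18, slack=5)
Line 6: ['triangle', 'take', 'slow', 'with'] (min_width=23, slack=0)
Line 7: ['fruit', 'pharmacy', 'black'] (min_width=20, slack=3)
Line 8: ['code', 'string', 'library'] (min_width=19, slack=4)
Line 9: ['warm', 'desert', 'on'] (min_width=14, slack=9)
Total lines: 9

Answer: 9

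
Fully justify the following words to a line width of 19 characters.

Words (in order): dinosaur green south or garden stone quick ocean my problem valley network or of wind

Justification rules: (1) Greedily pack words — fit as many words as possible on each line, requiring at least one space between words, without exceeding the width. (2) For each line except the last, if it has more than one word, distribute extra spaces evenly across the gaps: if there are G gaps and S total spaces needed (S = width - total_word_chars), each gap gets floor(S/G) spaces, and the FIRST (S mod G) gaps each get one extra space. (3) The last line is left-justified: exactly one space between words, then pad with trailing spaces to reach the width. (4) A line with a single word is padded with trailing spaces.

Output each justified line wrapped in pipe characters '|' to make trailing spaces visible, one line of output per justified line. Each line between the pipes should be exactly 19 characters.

Line 1: ['dinosaur', 'green'] (min_width=14, slack=5)
Line 2: ['south', 'or', 'garden'] (min_width=15, slack=4)
Line 3: ['stone', 'quick', 'ocean'] (min_width=17, slack=2)
Line 4: ['my', 'problem', 'valley'] (min_width=17, slack=2)
Line 5: ['network', 'or', 'of', 'wind'] (min_width=18, slack=1)

Answer: |dinosaur      green|
|south   or   garden|
|stone  quick  ocean|
|my  problem  valley|
|network or of wind |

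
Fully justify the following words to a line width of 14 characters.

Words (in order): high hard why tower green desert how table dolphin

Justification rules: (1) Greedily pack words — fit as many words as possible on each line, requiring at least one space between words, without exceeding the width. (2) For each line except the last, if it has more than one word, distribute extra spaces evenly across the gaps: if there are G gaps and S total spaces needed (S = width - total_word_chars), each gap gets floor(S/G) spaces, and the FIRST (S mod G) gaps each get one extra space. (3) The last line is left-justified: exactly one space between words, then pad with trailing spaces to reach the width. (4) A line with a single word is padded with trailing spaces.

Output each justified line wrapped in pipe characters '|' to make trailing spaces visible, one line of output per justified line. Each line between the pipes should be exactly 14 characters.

Answer: |high  hard why|
|tower    green|
|desert     how|
|table dolphin |

Derivation:
Line 1: ['high', 'hard', 'why'] (min_width=13, slack=1)
Line 2: ['tower', 'green'] (min_width=11, slack=3)
Line 3: ['desert', 'how'] (min_width=10, slack=4)
Line 4: ['table', 'dolphin'] (min_width=13, slack=1)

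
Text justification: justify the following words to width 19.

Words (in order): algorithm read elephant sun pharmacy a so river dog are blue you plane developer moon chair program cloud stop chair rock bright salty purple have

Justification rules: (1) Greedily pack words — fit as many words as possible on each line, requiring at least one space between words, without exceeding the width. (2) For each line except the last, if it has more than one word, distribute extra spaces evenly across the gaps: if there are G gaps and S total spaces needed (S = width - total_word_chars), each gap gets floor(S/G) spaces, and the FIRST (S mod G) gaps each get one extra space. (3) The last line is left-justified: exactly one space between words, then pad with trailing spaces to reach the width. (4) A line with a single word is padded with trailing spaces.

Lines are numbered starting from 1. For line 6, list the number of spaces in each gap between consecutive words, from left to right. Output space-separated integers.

Answer: 2 1

Derivation:
Line 1: ['algorithm', 'read'] (min_width=14, slack=5)
Line 2: ['elephant', 'sun'] (min_width=12, slack=7)
Line 3: ['pharmacy', 'a', 'so', 'river'] (min_width=19, slack=0)
Line 4: ['dog', 'are', 'blue', 'you'] (min_width=16, slack=3)
Line 5: ['plane', 'developer'] (min_width=15, slack=4)
Line 6: ['moon', 'chair', 'program'] (min_width=18, slack=1)
Line 7: ['cloud', 'stop', 'chair'] (min_width=16, slack=3)
Line 8: ['rock', 'bright', 'salty'] (min_width=17, slack=2)
Line 9: ['purple', 'have'] (min_width=11, slack=8)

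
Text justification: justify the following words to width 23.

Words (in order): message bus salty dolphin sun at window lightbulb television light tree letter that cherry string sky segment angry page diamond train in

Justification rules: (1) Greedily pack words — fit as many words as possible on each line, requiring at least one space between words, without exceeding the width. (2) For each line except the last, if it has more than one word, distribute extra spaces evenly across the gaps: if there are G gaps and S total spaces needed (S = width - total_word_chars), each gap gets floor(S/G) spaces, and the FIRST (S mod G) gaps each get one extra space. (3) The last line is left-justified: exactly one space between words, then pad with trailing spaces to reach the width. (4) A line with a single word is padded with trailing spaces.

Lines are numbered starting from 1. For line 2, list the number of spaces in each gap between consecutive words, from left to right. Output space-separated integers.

Line 1: ['message', 'bus', 'salty'] (min_width=17, slack=6)
Line 2: ['dolphin', 'sun', 'at', 'window'] (min_width=21, slack=2)
Line 3: ['lightbulb', 'television'] (min_width=20, slack=3)
Line 4: ['light', 'tree', 'letter', 'that'] (min_width=22, slack=1)
Line 5: ['cherry', 'string', 'sky'] (min_width=17, slack=6)
Line 6: ['segment', 'angry', 'page'] (min_width=18, slack=5)
Line 7: ['diamond', 'train', 'in'] (min_width=16, slack=7)

Answer: 2 2 1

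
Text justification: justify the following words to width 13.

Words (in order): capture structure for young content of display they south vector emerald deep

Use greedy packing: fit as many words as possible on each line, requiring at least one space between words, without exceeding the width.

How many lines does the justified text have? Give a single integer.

Answer: 7

Derivation:
Line 1: ['capture'] (min_width=7, slack=6)
Line 2: ['structure', 'for'] (min_width=13, slack=0)
Line 3: ['young', 'content'] (min_width=13, slack=0)
Line 4: ['of', 'display'] (min_width=10, slack=3)
Line 5: ['they', 'south'] (min_width=10, slack=3)
Line 6: ['vector'] (min_width=6, slack=7)
Line 7: ['emerald', 'deep'] (min_width=12, slack=1)
Total lines: 7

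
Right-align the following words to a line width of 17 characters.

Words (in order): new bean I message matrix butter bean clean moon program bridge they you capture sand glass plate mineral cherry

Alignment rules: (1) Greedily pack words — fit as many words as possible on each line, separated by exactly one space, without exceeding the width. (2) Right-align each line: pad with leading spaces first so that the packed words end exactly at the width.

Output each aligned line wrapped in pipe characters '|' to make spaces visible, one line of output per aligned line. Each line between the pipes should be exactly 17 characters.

Line 1: ['new', 'bean', 'I'] (min_width=10, slack=7)
Line 2: ['message', 'matrix'] (min_width=14, slack=3)
Line 3: ['butter', 'bean', 'clean'] (min_width=17, slack=0)
Line 4: ['moon', 'program'] (min_width=12, slack=5)
Line 5: ['bridge', 'they', 'you'] (min_width=15, slack=2)
Line 6: ['capture', 'sand'] (min_width=12, slack=5)
Line 7: ['glass', 'plate'] (min_width=11, slack=6)
Line 8: ['mineral', 'cherry'] (min_width=14, slack=3)

Answer: |       new bean I|
|   message matrix|
|butter bean clean|
|     moon program|
|  bridge they you|
|     capture sand|
|      glass plate|
|   mineral cherry|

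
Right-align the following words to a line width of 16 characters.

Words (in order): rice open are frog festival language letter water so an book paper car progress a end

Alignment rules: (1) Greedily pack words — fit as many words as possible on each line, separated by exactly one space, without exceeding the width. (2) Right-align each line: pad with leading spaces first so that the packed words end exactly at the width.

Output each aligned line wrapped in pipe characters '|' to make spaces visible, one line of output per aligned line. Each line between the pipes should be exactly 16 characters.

Line 1: ['rice', 'open', 'are'] (min_width=13, slack=3)
Line 2: ['frog', 'festival'] (min_width=13, slack=3)
Line 3: ['language', 'letter'] (min_width=15, slack=1)
Line 4: ['water', 'so', 'an', 'book'] (min_width=16, slack=0)
Line 5: ['paper', 'car'] (min_width=9, slack=7)
Line 6: ['progress', 'a', 'end'] (min_width=14, slack=2)

Answer: |   rice open are|
|   frog festival|
| language letter|
|water so an book|
|       paper car|
|  progress a end|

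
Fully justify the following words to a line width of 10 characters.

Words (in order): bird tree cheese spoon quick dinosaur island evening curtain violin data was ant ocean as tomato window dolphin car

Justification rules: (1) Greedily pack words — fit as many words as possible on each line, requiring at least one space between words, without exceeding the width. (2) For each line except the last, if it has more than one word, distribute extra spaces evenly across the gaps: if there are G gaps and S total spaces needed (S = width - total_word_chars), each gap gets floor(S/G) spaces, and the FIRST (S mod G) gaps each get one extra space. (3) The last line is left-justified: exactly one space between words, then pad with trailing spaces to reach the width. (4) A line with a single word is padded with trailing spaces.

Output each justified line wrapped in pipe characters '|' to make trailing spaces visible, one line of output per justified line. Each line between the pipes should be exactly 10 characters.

Line 1: ['bird', 'tree'] (min_width=9, slack=1)
Line 2: ['cheese'] (min_width=6, slack=4)
Line 3: ['spoon'] (min_width=5, slack=5)
Line 4: ['quick'] (min_width=5, slack=5)
Line 5: ['dinosaur'] (min_width=8, slack=2)
Line 6: ['island'] (min_width=6, slack=4)
Line 7: ['evening'] (min_width=7, slack=3)
Line 8: ['curtain'] (min_width=7, slack=3)
Line 9: ['violin'] (min_width=6, slack=4)
Line 10: ['data', 'was'] (min_width=8, slack=2)
Line 11: ['ant', 'ocean'] (min_width=9, slack=1)
Line 12: ['as', 'tomato'] (min_width=9, slack=1)
Line 13: ['window'] (min_width=6, slack=4)
Line 14: ['dolphin'] (min_width=7, slack=3)
Line 15: ['car'] (min_width=3, slack=7)

Answer: |bird  tree|
|cheese    |
|spoon     |
|quick     |
|dinosaur  |
|island    |
|evening   |
|curtain   |
|violin    |
|data   was|
|ant  ocean|
|as  tomato|
|window    |
|dolphin   |
|car       |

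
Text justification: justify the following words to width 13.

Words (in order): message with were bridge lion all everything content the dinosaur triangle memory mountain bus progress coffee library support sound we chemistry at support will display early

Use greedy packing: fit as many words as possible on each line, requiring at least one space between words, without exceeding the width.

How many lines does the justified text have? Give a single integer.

Line 1: ['message', 'with'] (min_width=12, slack=1)
Line 2: ['were', 'bridge'] (min_width=11, slack=2)
Line 3: ['lion', 'all'] (min_width=8, slack=5)
Line 4: ['everything'] (min_width=10, slack=3)
Line 5: ['content', 'the'] (min_width=11, slack=2)
Line 6: ['dinosaur'] (min_width=8, slack=5)
Line 7: ['triangle'] (min_width=8, slack=5)
Line 8: ['memory'] (min_width=6, slack=7)
Line 9: ['mountain', 'bus'] (min_width=12, slack=1)
Line 10: ['progress'] (min_width=8, slack=5)
Line 11: ['coffee'] (min_width=6, slack=7)
Line 12: ['library'] (min_width=7, slack=6)
Line 13: ['support', 'sound'] (min_width=13, slack=0)
Line 14: ['we', 'chemistry'] (min_width=12, slack=1)
Line 15: ['at', 'support'] (min_width=10, slack=3)
Line 16: ['will', 'display'] (min_width=12, slack=1)
Line 17: ['early'] (min_width=5, slack=8)
Total lines: 17

Answer: 17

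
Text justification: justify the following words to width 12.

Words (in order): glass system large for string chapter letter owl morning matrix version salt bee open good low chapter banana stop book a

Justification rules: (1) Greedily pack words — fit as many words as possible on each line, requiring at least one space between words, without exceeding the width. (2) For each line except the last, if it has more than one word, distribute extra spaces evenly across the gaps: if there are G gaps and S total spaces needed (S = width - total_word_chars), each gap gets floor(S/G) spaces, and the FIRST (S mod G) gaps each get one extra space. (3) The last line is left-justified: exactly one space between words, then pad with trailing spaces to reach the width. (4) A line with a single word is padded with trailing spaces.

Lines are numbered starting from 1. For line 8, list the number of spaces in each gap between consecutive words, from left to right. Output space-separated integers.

Answer: 1

Derivation:
Line 1: ['glass', 'system'] (min_width=12, slack=0)
Line 2: ['large', 'for'] (min_width=9, slack=3)
Line 3: ['string'] (min_width=6, slack=6)
Line 4: ['chapter'] (min_width=7, slack=5)
Line 5: ['letter', 'owl'] (min_width=10, slack=2)
Line 6: ['morning'] (min_width=7, slack=5)
Line 7: ['matrix'] (min_width=6, slack=6)
Line 8: ['version', 'salt'] (min_width=12, slack=0)
Line 9: ['bee', 'open'] (min_width=8, slack=4)
Line 10: ['good', 'low'] (min_width=8, slack=4)
Line 11: ['chapter'] (min_width=7, slack=5)
Line 12: ['banana', 'stop'] (min_width=11, slack=1)
Line 13: ['book', 'a'] (min_width=6, slack=6)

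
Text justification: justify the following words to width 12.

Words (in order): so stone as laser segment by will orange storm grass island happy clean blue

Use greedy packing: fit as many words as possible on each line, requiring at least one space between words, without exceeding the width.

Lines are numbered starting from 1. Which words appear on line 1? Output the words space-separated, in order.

Line 1: ['so', 'stone', 'as'] (min_width=11, slack=1)
Line 2: ['laser'] (min_width=5, slack=7)
Line 3: ['segment', 'by'] (min_width=10, slack=2)
Line 4: ['will', 'orange'] (min_width=11, slack=1)
Line 5: ['storm', 'grass'] (min_width=11, slack=1)
Line 6: ['island', 'happy'] (min_width=12, slack=0)
Line 7: ['clean', 'blue'] (min_width=10, slack=2)

Answer: so stone as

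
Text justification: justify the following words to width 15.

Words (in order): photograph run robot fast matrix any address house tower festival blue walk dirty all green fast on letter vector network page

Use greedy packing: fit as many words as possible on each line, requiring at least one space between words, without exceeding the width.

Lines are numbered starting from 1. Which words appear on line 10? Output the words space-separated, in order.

Line 1: ['photograph', 'run'] (min_width=14, slack=1)
Line 2: ['robot', 'fast'] (min_width=10, slack=5)
Line 3: ['matrix', 'any'] (min_width=10, slack=5)
Line 4: ['address', 'house'] (min_width=13, slack=2)
Line 5: ['tower', 'festival'] (min_width=14, slack=1)
Line 6: ['blue', 'walk', 'dirty'] (min_width=15, slack=0)
Line 7: ['all', 'green', 'fast'] (min_width=14, slack=1)
Line 8: ['on', 'letter'] (min_width=9, slack=6)
Line 9: ['vector', 'network'] (min_width=14, slack=1)
Line 10: ['page'] (min_width=4, slack=11)

Answer: page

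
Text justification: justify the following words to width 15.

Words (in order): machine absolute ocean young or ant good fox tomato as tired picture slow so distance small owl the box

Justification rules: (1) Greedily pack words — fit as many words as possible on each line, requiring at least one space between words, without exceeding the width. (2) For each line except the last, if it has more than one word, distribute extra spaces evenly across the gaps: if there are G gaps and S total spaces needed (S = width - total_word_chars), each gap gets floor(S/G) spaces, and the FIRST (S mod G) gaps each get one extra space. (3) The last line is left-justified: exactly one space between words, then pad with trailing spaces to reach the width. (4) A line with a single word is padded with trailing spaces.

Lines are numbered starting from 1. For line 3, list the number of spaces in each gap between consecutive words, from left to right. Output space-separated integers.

Answer: 3 2

Derivation:
Line 1: ['machine'] (min_width=7, slack=8)
Line 2: ['absolute', 'ocean'] (min_width=14, slack=1)
Line 3: ['young', 'or', 'ant'] (min_width=12, slack=3)
Line 4: ['good', 'fox', 'tomato'] (min_width=15, slack=0)
Line 5: ['as', 'tired'] (min_width=8, slack=7)
Line 6: ['picture', 'slow', 'so'] (min_width=15, slack=0)
Line 7: ['distance', 'small'] (min_width=14, slack=1)
Line 8: ['owl', 'the', 'box'] (min_width=11, slack=4)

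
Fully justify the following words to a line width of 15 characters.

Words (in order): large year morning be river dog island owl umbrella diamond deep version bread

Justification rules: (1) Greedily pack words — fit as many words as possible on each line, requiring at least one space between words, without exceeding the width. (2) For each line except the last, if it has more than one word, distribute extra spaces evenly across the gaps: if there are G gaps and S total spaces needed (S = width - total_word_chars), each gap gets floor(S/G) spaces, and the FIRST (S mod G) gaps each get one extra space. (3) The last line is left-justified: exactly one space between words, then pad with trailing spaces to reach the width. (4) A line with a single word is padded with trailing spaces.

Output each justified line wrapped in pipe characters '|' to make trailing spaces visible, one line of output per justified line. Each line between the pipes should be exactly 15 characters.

Line 1: ['large', 'year'] (min_width=10, slack=5)
Line 2: ['morning', 'be'] (min_width=10, slack=5)
Line 3: ['river', 'dog'] (min_width=9, slack=6)
Line 4: ['island', 'owl'] (min_width=10, slack=5)
Line 5: ['umbrella'] (min_width=8, slack=7)
Line 6: ['diamond', 'deep'] (min_width=12, slack=3)
Line 7: ['version', 'bread'] (min_width=13, slack=2)

Answer: |large      year|
|morning      be|
|river       dog|
|island      owl|
|umbrella       |
|diamond    deep|
|version bread  |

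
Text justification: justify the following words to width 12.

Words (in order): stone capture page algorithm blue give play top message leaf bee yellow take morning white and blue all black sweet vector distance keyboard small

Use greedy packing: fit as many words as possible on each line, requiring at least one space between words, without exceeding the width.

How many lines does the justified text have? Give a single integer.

Line 1: ['stone'] (min_width=5, slack=7)
Line 2: ['capture', 'page'] (min_width=12, slack=0)
Line 3: ['algorithm'] (min_width=9, slack=3)
Line 4: ['blue', 'give'] (min_width=9, slack=3)
Line 5: ['play', 'top'] (min_width=8, slack=4)
Line 6: ['message', 'leaf'] (min_width=12, slack=0)
Line 7: ['bee', 'yellow'] (min_width=10, slack=2)
Line 8: ['take', 'morning'] (min_width=12, slack=0)
Line 9: ['white', 'and'] (min_width=9, slack=3)
Line 10: ['blue', 'all'] (min_width=8, slack=4)
Line 11: ['black', 'sweet'] (min_width=11, slack=1)
Line 12: ['vector'] (min_width=6, slack=6)
Line 13: ['distance'] (min_width=8, slack=4)
Line 14: ['keyboard'] (min_width=8, slack=4)
Line 15: ['small'] (min_width=5, slack=7)
Total lines: 15

Answer: 15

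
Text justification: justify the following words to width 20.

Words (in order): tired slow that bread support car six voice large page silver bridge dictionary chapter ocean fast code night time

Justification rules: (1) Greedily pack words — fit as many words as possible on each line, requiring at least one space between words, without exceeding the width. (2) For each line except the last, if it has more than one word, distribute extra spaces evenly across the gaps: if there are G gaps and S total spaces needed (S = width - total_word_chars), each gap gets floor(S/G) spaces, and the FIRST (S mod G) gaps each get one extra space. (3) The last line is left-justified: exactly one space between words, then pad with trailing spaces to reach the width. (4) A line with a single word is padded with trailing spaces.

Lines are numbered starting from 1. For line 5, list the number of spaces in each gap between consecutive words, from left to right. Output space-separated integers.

Answer: 3

Derivation:
Line 1: ['tired', 'slow', 'that'] (min_width=15, slack=5)
Line 2: ['bread', 'support', 'car'] (min_width=17, slack=3)
Line 3: ['six', 'voice', 'large', 'page'] (min_width=20, slack=0)
Line 4: ['silver', 'bridge'] (min_width=13, slack=7)
Line 5: ['dictionary', 'chapter'] (min_width=18, slack=2)
Line 6: ['ocean', 'fast', 'code'] (min_width=15, slack=5)
Line 7: ['night', 'time'] (min_width=10, slack=10)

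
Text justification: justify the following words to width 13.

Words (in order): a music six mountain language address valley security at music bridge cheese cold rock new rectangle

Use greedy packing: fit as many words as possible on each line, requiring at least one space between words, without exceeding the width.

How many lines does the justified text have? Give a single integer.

Answer: 10

Derivation:
Line 1: ['a', 'music', 'six'] (min_width=11, slack=2)
Line 2: ['mountain'] (min_width=8, slack=5)
Line 3: ['language'] (min_width=8, slack=5)
Line 4: ['address'] (min_width=7, slack=6)
Line 5: ['valley'] (min_width=6, slack=7)
Line 6: ['security', 'at'] (min_width=11, slack=2)
Line 7: ['music', 'bridge'] (min_width=12, slack=1)
Line 8: ['cheese', 'cold'] (min_width=11, slack=2)
Line 9: ['rock', 'new'] (min_width=8, slack=5)
Line 10: ['rectangle'] (min_width=9, slack=4)
Total lines: 10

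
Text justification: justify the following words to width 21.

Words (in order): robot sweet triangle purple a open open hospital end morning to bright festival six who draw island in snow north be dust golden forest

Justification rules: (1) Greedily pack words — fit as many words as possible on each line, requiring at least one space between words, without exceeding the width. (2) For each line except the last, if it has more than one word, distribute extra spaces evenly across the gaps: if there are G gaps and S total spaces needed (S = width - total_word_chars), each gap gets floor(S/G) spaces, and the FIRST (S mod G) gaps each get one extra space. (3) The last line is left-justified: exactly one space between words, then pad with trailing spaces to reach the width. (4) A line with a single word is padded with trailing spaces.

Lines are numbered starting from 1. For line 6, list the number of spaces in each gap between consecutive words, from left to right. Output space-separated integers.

Answer: 1 1 1 1

Derivation:
Line 1: ['robot', 'sweet', 'triangle'] (min_width=20, slack=1)
Line 2: ['purple', 'a', 'open', 'open'] (min_width=18, slack=3)
Line 3: ['hospital', 'end', 'morning'] (min_width=20, slack=1)
Line 4: ['to', 'bright', 'festival'] (min_width=18, slack=3)
Line 5: ['six', 'who', 'draw', 'island'] (min_width=19, slack=2)
Line 6: ['in', 'snow', 'north', 'be', 'dust'] (min_width=21, slack=0)
Line 7: ['golden', 'forest'] (min_width=13, slack=8)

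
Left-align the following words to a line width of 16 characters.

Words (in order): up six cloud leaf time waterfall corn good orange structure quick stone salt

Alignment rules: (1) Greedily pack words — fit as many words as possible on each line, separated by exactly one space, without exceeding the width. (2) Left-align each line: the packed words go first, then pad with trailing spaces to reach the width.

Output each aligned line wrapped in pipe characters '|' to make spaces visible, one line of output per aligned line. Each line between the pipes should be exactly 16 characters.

Line 1: ['up', 'six', 'cloud'] (min_width=12, slack=4)
Line 2: ['leaf', 'time'] (min_width=9, slack=7)
Line 3: ['waterfall', 'corn'] (min_width=14, slack=2)
Line 4: ['good', 'orange'] (min_width=11, slack=5)
Line 5: ['structure', 'quick'] (min_width=15, slack=1)
Line 6: ['stone', 'salt'] (min_width=10, slack=6)

Answer: |up six cloud    |
|leaf time       |
|waterfall corn  |
|good orange     |
|structure quick |
|stone salt      |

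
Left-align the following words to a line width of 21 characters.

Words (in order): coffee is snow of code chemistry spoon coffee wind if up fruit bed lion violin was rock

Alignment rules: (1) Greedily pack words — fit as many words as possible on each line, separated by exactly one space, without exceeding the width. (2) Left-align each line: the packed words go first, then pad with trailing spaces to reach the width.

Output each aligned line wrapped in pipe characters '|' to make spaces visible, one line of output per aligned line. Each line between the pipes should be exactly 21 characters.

Line 1: ['coffee', 'is', 'snow', 'of'] (min_width=17, slack=4)
Line 2: ['code', 'chemistry', 'spoon'] (min_width=20, slack=1)
Line 3: ['coffee', 'wind', 'if', 'up'] (min_width=17, slack=4)
Line 4: ['fruit', 'bed', 'lion', 'violin'] (min_width=21, slack=0)
Line 5: ['was', 'rock'] (min_width=8, slack=13)

Answer: |coffee is snow of    |
|code chemistry spoon |
|coffee wind if up    |
|fruit bed lion violin|
|was rock             |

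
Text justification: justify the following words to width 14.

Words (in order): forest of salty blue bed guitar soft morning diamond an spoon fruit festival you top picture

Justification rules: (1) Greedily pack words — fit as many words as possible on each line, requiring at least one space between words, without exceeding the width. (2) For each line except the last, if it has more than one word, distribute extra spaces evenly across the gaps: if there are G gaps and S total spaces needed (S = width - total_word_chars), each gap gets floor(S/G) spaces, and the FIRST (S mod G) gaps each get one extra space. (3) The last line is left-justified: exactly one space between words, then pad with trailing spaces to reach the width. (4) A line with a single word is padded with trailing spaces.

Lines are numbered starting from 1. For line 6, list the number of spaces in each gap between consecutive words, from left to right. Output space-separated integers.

Line 1: ['forest', 'of'] (min_width=9, slack=5)
Line 2: ['salty', 'blue', 'bed'] (min_width=14, slack=0)
Line 3: ['guitar', 'soft'] (min_width=11, slack=3)
Line 4: ['morning'] (min_width=7, slack=7)
Line 5: ['diamond', 'an'] (min_width=10, slack=4)
Line 6: ['spoon', 'fruit'] (min_width=11, slack=3)
Line 7: ['festival', 'you'] (min_width=12, slack=2)
Line 8: ['top', 'picture'] (min_width=11, slack=3)

Answer: 4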